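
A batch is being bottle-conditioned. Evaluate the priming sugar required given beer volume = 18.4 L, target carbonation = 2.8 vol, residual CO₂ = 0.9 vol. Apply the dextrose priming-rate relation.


sugar = (target − residual)·4.0·V
sugar = (2.8 − 0.9)·4.0·18.4

139.8400 g


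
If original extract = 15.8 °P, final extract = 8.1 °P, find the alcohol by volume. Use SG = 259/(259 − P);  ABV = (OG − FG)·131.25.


OG = 259/(259 − 15.8) = 1.0650
FG = 259/(259 − 8.1) = 1.0323
ABV = (1.0650 − 1.0323)·131.25

4.2897 % ABV


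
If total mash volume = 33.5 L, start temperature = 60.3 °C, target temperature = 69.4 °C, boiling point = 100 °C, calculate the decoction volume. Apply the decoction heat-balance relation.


V_dec = V_total·(T_target − T_start)/(T_boil − T_start)
V_dec = 33.5·(69.4 − 60.3)/(100 − 60.3)

7.6788 L


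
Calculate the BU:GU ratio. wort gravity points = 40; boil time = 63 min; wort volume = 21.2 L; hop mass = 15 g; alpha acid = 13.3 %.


U = 1.65·0.000125^(GP/1000)·(1−e^(−0.04t))/4.15;  IBU = (α/100)·m·U·1000/V;  BU:GU = IBU/GP
U = 1.65·0.000125^(40/1000)·(1−e^(−0.04·63))/4.15 = 0.2552
IBU = (13.3/100)·15·0.2552·1000/21.2 = 24.0154
BU:GU = 24.0154/40

0.6004


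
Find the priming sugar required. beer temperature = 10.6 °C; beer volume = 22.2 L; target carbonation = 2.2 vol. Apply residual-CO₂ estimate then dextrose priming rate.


residual = 14.695·(0.01821 + 0.09011·e^(−0.04·T));  sugar = (target − residual)·4.0·V
residual = 14.695·(0.01821 + 0.09011·e^(−0.04·10.6)) = 1.1342
sugar = (2.2 − 1.1342)·4.0·22.2

94.6464 g


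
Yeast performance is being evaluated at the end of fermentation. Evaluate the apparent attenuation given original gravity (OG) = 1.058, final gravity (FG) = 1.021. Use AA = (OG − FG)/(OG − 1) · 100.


AA = (1.058 − 1.021)/(1.058 − 1) · 100

63.7931 %


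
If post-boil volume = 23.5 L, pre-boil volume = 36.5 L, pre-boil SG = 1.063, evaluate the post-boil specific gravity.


SG_post = 1 + (SG_pre − 1)·V_pre/V_post
pts_pre = (1.063 − 1)·1000 = 63.0000
pts_post = 63.0000·36.5/23.5 = 97.8511
SG_post = 1 + 97.8511/1000

1.0979


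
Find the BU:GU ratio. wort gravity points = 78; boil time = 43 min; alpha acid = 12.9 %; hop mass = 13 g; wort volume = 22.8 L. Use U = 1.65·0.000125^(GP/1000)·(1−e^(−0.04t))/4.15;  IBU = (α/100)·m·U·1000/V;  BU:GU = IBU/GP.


U = 1.65·0.000125^(78/1000)·(1−e^(−0.04·43))/4.15 = 0.1619
IBU = (12.9/100)·13·0.1619·1000/22.8 = 11.9097
BU:GU = 11.9097/78

0.1527


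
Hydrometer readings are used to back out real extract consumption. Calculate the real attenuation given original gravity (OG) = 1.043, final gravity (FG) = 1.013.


AA = (OG−FG)/(OG−1)·100;  RA = AA·0.8192
AA = (1.043 − 1.013)/(1.043 − 1)·100 = 69.7674
RA = 69.7674·0.8192

57.1535 %


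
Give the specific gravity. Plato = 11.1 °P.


SG = 259/(259 − P)
SG = 259/(259 − 11.1)

1.0448


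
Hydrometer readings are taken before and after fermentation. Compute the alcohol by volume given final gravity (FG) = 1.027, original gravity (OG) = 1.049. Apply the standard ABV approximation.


ABV = (OG − FG) · 131.25
ABV = (1.049 − 1.027) · 131.25

2.8875 % ABV


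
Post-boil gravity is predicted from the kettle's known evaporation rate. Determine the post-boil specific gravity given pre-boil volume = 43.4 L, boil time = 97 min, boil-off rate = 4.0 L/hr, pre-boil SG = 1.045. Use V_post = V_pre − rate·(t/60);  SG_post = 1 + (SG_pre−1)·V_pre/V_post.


V_post = 43.4 − 4.0·(97/60) = 36.9333
SG_post = 1 + (1.045 − 1)·43.4/36.9333

1.0529


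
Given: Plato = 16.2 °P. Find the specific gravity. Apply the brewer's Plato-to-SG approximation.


SG = 259/(259 − P)
SG = 259/(259 − 16.2)

1.0667


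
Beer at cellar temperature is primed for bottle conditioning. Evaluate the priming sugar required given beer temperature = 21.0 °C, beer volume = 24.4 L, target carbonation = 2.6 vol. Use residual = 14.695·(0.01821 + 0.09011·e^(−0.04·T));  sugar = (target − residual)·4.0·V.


residual = 14.695·(0.01821 + 0.09011·e^(−0.04·21.0)) = 0.8393
sugar = (2.6 − 0.8393)·4.0·24.4

171.8490 g


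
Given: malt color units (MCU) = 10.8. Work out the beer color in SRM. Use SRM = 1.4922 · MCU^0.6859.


SRM = 1.4922 · 10.8^0.6859

7.6322 SRM


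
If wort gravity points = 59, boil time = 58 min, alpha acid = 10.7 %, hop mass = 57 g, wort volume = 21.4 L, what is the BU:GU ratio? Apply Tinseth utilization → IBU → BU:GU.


U = 1.65·0.000125^(GP/1000)·(1−e^(−0.04t))/4.15;  IBU = (α/100)·m·U·1000/V;  BU:GU = IBU/GP
U = 1.65·0.000125^(59/1000)·(1−e^(−0.04·58))/4.15 = 0.2110
IBU = (10.7/100)·57·0.2110·1000/21.4 = 60.1275
BU:GU = 60.1275/59

1.0191


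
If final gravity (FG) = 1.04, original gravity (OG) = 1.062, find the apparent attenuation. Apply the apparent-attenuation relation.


AA = (OG − FG)/(OG − 1) · 100
AA = (1.062 − 1.04)/(1.062 − 1) · 100

35.4839 %


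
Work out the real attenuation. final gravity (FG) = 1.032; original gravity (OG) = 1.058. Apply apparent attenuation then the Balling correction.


AA = (OG−FG)/(OG−1)·100;  RA = AA·0.8192
AA = (1.058 − 1.032)/(1.058 − 1)·100 = 44.8276
RA = 44.8276·0.8192

36.7228 %


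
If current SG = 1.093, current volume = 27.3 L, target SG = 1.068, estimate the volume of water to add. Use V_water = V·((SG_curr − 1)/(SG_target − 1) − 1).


V_water = 27.3·((1.093 − 1)/(1.068 − 1) − 1)

10.0368 L


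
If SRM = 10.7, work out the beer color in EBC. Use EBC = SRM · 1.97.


EBC = 10.7 · 1.97

21.0790 EBC


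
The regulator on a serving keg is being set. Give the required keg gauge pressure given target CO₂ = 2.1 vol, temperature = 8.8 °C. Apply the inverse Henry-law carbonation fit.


psi = vols/(0.01821 + 0.09011·e^(−0.04·T)) − 14.695
psi = 2.1/(0.01821 + 0.09011·e^(−0.04·8.8)) − 14.695

11.0458 psi


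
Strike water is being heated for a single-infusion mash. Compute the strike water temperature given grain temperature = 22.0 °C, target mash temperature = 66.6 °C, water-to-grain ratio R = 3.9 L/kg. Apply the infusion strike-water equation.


T_strike = (0.41/R)·(T_mash − T_grain) + T_mash
T_strike = (0.41/3.9)·(66.6 − 22.0) + 66.6

71.2887 °C


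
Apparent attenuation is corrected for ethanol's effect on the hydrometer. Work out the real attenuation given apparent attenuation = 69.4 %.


RA = AA · 0.8192
RA = 69.4 · 0.8192

56.8525 %


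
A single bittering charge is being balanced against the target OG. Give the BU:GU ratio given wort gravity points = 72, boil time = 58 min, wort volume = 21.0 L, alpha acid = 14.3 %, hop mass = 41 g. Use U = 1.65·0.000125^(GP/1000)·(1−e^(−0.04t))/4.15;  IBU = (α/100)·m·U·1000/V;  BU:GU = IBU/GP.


U = 1.65·0.000125^(72/1000)·(1−e^(−0.04·58))/4.15 = 0.1877
IBU = (14.3/100)·41·0.1877·1000/21.0 = 52.4069
BU:GU = 52.4069/72

0.7279


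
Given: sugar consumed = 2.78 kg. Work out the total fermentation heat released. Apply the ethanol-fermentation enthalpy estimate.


Q = m_sugar · 590 kJ/kg
Q = 2.78 · 590

1640.2000 kJ


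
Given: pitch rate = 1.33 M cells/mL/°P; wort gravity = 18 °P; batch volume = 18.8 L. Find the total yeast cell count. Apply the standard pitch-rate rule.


cells (billions) = rate · V_L · °P
cells = 1.33 · 18.8 · 18

450.0720 billion cells


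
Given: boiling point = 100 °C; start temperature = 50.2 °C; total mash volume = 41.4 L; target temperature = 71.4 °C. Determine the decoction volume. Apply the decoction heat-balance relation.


V_dec = V_total·(T_target − T_start)/(T_boil − T_start)
V_dec = 41.4·(71.4 − 50.2)/(100 − 50.2)

17.6241 L


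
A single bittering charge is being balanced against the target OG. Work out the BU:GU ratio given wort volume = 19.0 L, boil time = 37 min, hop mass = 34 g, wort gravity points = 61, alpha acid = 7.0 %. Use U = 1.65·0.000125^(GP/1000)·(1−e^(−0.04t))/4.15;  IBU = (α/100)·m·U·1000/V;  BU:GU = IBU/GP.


U = 1.65·0.000125^(61/1000)·(1−e^(−0.04·37))/4.15 = 0.1775
IBU = (7.0/100)·34·0.1775·1000/19.0 = 22.2327
BU:GU = 22.2327/61

0.3645


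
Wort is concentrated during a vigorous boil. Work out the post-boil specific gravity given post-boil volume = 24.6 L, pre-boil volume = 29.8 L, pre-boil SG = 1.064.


SG_post = 1 + (SG_pre − 1)·V_pre/V_post
pts_pre = (1.064 − 1)·1000 = 64.0000
pts_post = 64.0000·29.8/24.6 = 77.5285
SG_post = 1 + 77.5285/1000

1.0775


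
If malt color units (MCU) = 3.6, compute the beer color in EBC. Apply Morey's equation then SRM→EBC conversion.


SRM = 1.4922·MCU^0.6859;  EBC = SRM·1.97
SRM = 1.4922·3.6^0.6859 = 3.5925
EBC = 3.5925·1.97

7.0772 EBC


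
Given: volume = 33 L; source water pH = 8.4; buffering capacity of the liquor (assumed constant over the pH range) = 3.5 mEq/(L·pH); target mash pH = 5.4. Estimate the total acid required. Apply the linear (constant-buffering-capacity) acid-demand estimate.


acid = buffering capacity · (pH_source − pH_target) · V
acid = 3.5 · (8.4 − 5.4) · 33

346.5000 mEq


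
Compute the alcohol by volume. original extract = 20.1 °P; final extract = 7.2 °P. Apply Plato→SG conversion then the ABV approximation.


SG = 259/(259 − P);  ABV = (OG − FG)·131.25
OG = 259/(259 − 20.1) = 1.0841
FG = 259/(259 − 7.2) = 1.0286
ABV = (1.0841 − 1.0286)·131.25

7.2898 % ABV


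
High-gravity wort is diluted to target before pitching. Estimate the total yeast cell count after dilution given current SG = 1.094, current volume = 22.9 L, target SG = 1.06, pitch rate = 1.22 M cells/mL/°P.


V_w = V·((SG_c−1)/(SG_t−1)−1);  °P = 259 − 259/SG_t;  cells = rate·(V+V_w)·°P
V_w = 22.9·((1.094−1)/(1.06−1)−1) = 12.9767
V_final = 22.9 + 12.9767 = 35.8767
°P = 259 − 259/1.06 = 14.6604
cells = 1.22·35.8767·14.6604

641.6779 billion cells


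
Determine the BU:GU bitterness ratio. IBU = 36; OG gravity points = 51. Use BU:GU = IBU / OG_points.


BU:GU = 36 / 51

0.7059


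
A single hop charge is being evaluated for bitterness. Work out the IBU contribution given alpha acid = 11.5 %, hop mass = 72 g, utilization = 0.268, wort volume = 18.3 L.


IBU = (α/100)·mass·U·1000 / V
IBU = (11.5/100)·72·0.268·1000 / 18.3

121.2590 IBU


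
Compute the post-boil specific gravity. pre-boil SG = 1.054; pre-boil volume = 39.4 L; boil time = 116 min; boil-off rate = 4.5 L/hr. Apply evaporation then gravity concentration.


V_post = V_pre − rate·(t/60);  SG_post = 1 + (SG_pre−1)·V_pre/V_post
V_post = 39.4 − 4.5·(116/60) = 30.7000
SG_post = 1 + (1.054 − 1)·39.4/30.7000

1.0693


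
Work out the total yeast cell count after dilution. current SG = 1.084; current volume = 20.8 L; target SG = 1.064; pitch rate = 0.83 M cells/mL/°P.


V_w = V·((SG_c−1)/(SG_t−1)−1);  °P = 259 − 259/SG_t;  cells = rate·(V+V_w)·°P
V_w = 20.8·((1.084−1)/(1.064−1)−1) = 6.5000
V_final = 20.8 + 6.5000 = 27.3000
°P = 259 − 259/1.064 = 15.5789
cells = 0.83·27.3000·15.5789

353.0034 billion cells


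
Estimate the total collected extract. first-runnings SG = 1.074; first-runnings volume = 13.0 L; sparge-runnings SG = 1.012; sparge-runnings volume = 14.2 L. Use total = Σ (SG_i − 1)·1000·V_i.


first = (1.074 − 1)·1000·13.0 = 962.0000
sparge = (1.012 − 1)·1000·14.2 = 170.4000
total = 962.0000 + 170.4000

1132.4000 gravity·L


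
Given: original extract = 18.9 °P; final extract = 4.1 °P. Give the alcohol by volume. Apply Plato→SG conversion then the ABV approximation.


SG = 259/(259 − P);  ABV = (OG − FG)·131.25
OG = 259/(259 − 18.9) = 1.0787
FG = 259/(259 − 4.1) = 1.0161
ABV = (1.0787 − 1.0161)·131.25

8.2205 % ABV


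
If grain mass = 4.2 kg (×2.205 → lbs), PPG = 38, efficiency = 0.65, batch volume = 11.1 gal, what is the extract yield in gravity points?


points = lbs × PPG × eff / vol
lbs = 4.2 × 2.205 = 9.2610
points = 9.2610 × 38 × 0.65 / 11.1

20.6078 points


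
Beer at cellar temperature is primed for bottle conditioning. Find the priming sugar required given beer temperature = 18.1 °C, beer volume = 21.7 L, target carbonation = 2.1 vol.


residual = 14.695·(0.01821 + 0.09011·e^(−0.04·T));  sugar = (target − residual)·4.0·V
residual = 14.695·(0.01821 + 0.09011·e^(−0.04·18.1)) = 0.9096
sugar = (2.1 − 0.9096)·4.0·21.7

103.3298 g


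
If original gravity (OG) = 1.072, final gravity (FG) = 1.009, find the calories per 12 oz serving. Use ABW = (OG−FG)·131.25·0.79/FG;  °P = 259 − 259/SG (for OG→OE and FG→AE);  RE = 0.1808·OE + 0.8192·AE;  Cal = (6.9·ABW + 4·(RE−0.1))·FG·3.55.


ABW = (1.072 − 1.009)·131.25·0.79/1.009 = 6.4740
OE = 259 − 259/1.072 = 17.3955 °P
AE = 259 − 259/1.009 = 2.3102 °P
RE = 0.1808·17.3955 + 0.8192·2.3102 = 5.0376 °P
Cal = (6.9·6.4740 + 4·(5.0376−0.1))·1.009·3.55

230.7544 kcal


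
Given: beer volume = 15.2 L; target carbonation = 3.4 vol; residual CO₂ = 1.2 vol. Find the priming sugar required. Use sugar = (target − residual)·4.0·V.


sugar = (3.4 − 1.2)·4.0·15.2

133.7600 g


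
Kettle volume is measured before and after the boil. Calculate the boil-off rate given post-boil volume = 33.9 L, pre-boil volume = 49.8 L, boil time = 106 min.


rate = (V_pre − V_post) / (t_min/60)
rate = (49.8 − 33.9) / (106/60)

9.0000 L/hr


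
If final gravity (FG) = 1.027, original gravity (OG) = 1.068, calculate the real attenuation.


AA = (OG−FG)/(OG−1)·100;  RA = AA·0.8192
AA = (1.068 − 1.027)/(1.068 − 1)·100 = 60.2941
RA = 60.2941·0.8192

49.3929 %


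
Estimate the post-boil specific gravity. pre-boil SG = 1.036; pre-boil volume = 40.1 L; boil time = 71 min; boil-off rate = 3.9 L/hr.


V_post = V_pre − rate·(t/60);  SG_post = 1 + (SG_pre−1)·V_pre/V_post
V_post = 40.1 − 3.9·(71/60) = 35.4850
SG_post = 1 + (1.036 − 1)·40.1/35.4850

1.0407


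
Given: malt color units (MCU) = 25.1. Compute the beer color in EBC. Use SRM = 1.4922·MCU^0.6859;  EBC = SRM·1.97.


SRM = 1.4922·25.1^0.6859 = 13.6102
EBC = 13.6102·1.97

26.8120 EBC


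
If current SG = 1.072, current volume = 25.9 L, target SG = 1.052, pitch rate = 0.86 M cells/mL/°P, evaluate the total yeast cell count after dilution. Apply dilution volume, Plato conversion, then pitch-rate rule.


V_w = V·((SG_c−1)/(SG_t−1)−1);  °P = 259 − 259/SG_t;  cells = rate·(V+V_w)·°P
V_w = 25.9·((1.072−1)/(1.052−1)−1) = 9.9615
V_final = 25.9 + 9.9615 = 35.8615
°P = 259 − 259/1.052 = 12.8023
cells = 0.86·35.8615·12.8023

394.8342 billion cells


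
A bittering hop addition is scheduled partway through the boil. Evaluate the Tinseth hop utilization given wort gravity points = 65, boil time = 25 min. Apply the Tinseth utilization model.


U = 1.65·0.000125^(GP/1000) · (1 − e^(−0.04·t))/4.15
bigness = 1.65·0.000125^(65/1000) = 0.9200
boil_factor = (1 − e^(−0.04·25))/4.15 = 0.1523
U = 0.9200 · 0.1523

0.1401


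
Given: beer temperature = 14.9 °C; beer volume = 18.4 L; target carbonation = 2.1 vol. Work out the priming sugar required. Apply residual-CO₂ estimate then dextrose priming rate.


residual = 14.695·(0.01821 + 0.09011·e^(−0.04·T));  sugar = (target − residual)·4.0·V
residual = 14.695·(0.01821 + 0.09011·e^(−0.04·14.9)) = 0.9972
sugar = (2.1 − 0.9972)·4.0·18.4

81.1641 g


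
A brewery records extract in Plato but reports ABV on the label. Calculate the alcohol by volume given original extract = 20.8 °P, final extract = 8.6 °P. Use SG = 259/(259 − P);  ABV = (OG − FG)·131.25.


OG = 259/(259 − 20.8) = 1.0873
FG = 259/(259 − 8.6) = 1.0343
ABV = (1.0873 − 1.0343)·131.25

6.9532 % ABV


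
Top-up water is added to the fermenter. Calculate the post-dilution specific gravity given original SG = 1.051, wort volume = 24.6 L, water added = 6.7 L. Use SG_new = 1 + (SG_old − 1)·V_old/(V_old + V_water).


pts = (1.051 − 1)·1000·24.6/(24.6 + 6.7) = 40.0831
SG_new = 1 + 40.0831/1000

1.0401


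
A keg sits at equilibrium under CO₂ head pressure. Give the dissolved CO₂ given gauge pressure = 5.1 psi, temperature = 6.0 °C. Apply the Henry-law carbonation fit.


vols = (P + 14.695)·(0.01821 + 0.09011·e^(−0.04·T))
vols = (5.1 + 14.695)·(0.01821 + 0.09011·e^(−0.04·6.0))

1.7636 volumes


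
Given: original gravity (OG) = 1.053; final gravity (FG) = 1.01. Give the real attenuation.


AA = (OG−FG)/(OG−1)·100;  RA = AA·0.8192
AA = (1.053 − 1.01)/(1.053 − 1)·100 = 81.1321
RA = 81.1321·0.8192

66.4634 %


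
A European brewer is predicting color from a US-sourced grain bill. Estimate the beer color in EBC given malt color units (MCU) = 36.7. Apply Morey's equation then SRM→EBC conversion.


SRM = 1.4922·MCU^0.6859;  EBC = SRM·1.97
SRM = 1.4922·36.7^0.6859 = 17.6617
EBC = 17.6617·1.97

34.7935 EBC


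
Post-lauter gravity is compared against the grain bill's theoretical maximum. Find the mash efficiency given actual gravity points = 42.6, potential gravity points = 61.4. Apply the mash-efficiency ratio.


efficiency = actual / potential × 100
efficiency = 42.6 / 61.4 × 100

69.3811 %


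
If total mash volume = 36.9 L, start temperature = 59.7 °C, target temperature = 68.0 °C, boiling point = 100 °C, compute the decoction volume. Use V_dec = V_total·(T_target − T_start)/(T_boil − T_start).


V_dec = 36.9·(68.0 − 59.7)/(100 − 59.7)

7.5998 L


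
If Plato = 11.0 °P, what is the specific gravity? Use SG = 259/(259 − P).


SG = 259/(259 − 11.0)

1.0444


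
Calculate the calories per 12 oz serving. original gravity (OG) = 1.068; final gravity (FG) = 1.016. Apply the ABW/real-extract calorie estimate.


ABW = (OG−FG)·131.25·0.79/FG;  °P = 259 − 259/SG (for OG→OE and FG→AE);  RE = 0.1808·OE + 0.8192·AE;  Cal = (6.9·ABW + 4·(RE−0.1))·FG·3.55
ABW = (1.068 − 1.016)·131.25·0.79/1.016 = 5.3068
OE = 259 − 259/1.068 = 16.4906 °P
AE = 259 − 259/1.016 = 4.0787 °P
RE = 0.1808·16.4906 + 0.8192·4.0787 = 6.3228 °P
Cal = (6.9·5.3068 + 4·(6.3228−0.1))·1.016·3.55

221.8487 kcal


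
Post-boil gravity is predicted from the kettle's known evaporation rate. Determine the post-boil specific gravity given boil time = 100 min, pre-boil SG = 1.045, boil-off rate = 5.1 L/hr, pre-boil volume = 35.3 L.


V_post = V_pre − rate·(t/60);  SG_post = 1 + (SG_pre−1)·V_pre/V_post
V_post = 35.3 − 5.1·(100/60) = 26.8000
SG_post = 1 + (1.045 − 1)·35.3/26.8000

1.0593


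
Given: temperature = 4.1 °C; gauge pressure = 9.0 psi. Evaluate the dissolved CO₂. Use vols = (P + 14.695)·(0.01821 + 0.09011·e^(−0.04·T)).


vols = (9.0 + 14.695)·(0.01821 + 0.09011·e^(−0.04·4.1))

2.2437 volumes


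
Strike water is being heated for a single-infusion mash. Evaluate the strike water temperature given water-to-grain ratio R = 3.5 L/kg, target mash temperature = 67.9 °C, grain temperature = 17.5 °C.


T_strike = (0.41/R)·(T_mash − T_grain) + T_mash
T_strike = (0.41/3.5)·(67.9 − 17.5) + 67.9

73.8040 °C


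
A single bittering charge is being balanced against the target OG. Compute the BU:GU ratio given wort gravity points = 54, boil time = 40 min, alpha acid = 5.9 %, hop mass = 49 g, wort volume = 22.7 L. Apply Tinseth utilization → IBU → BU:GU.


U = 1.65·0.000125^(GP/1000)·(1−e^(−0.04t))/4.15;  IBU = (α/100)·m·U·1000/V;  BU:GU = IBU/GP
U = 1.65·0.000125^(54/1000)·(1−e^(−0.04·40))/4.15 = 0.1953
IBU = (5.9/100)·49·0.1953·1000/22.7 = 24.8743
BU:GU = 24.8743/54

0.4606


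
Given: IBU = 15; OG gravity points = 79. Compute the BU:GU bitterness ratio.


BU:GU = IBU / OG_points
BU:GU = 15 / 79

0.1899


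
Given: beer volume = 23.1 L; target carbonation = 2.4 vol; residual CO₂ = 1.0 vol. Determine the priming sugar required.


sugar = (target − residual)·4.0·V
sugar = (2.4 − 1.0)·4.0·23.1

129.3600 g


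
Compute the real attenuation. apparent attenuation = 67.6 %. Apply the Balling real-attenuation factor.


RA = AA · 0.8192
RA = 67.6 · 0.8192

55.3779 %


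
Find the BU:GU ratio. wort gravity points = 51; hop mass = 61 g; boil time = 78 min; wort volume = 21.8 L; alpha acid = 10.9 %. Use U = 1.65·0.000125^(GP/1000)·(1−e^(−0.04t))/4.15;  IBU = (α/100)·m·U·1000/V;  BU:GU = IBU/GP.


U = 1.65·0.000125^(51/1000)·(1−e^(−0.04·78))/4.15 = 0.2403
IBU = (10.9/100)·61·0.2403·1000/21.8 = 73.2934
BU:GU = 73.2934/51

1.4371


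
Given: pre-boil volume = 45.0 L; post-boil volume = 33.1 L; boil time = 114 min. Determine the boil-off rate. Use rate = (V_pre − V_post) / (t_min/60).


rate = (45.0 − 33.1) / (114/60)

6.2632 L/hr


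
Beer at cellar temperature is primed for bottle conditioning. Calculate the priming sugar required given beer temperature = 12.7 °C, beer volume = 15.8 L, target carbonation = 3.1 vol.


residual = 14.695·(0.01821 + 0.09011·e^(−0.04·T));  sugar = (target − residual)·4.0·V
residual = 14.695·(0.01821 + 0.09011·e^(−0.04·12.7)) = 1.0643
sugar = (3.1 − 1.0643)·4.0·15.8

128.6535 g


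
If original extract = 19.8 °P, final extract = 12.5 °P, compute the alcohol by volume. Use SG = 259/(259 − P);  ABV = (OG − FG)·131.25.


OG = 259/(259 − 19.8) = 1.0828
FG = 259/(259 − 12.5) = 1.0507
ABV = (1.0828 − 1.0507)·131.25

4.2087 % ABV


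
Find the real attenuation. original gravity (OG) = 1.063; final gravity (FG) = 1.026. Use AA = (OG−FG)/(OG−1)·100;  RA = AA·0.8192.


AA = (1.063 − 1.026)/(1.063 − 1)·100 = 58.7302
RA = 58.7302·0.8192

48.1117 %


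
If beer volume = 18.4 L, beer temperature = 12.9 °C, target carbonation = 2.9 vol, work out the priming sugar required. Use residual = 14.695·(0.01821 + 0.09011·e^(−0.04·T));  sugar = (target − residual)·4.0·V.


residual = 14.695·(0.01821 + 0.09011·e^(−0.04·12.9)) = 1.0580
sugar = (2.9 − 1.0580)·4.0·18.4

135.5715 g


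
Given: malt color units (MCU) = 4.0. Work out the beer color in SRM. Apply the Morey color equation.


SRM = 1.4922 · MCU^0.6859
SRM = 1.4922 · 4.0^0.6859

3.8617 SRM


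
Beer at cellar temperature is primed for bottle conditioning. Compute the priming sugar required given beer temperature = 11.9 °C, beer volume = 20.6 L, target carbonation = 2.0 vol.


residual = 14.695·(0.01821 + 0.09011·e^(−0.04·T));  sugar = (target − residual)·4.0·V
residual = 14.695·(0.01821 + 0.09011·e^(−0.04·11.9)) = 1.0903
sugar = (2.0 − 1.0903)·4.0·20.6

74.9632 g


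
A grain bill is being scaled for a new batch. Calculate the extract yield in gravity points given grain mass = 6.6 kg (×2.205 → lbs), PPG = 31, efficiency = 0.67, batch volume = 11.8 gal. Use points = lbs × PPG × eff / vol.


lbs = 6.6 × 2.205 = 14.5530
points = 14.5530 × 31 × 0.67 / 11.8

25.6157 points


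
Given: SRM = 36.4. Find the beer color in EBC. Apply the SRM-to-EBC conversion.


EBC = SRM · 1.97
EBC = 36.4 · 1.97

71.7080 EBC


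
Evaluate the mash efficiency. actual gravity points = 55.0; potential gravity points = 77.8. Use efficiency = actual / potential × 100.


efficiency = 55.0 / 77.8 × 100

70.6941 %


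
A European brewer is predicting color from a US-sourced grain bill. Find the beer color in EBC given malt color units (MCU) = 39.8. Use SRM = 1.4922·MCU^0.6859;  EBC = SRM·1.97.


SRM = 1.4922·39.8^0.6859 = 18.6718
EBC = 18.6718·1.97

36.7835 EBC


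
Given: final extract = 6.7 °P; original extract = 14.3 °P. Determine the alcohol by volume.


SG = 259/(259 − P);  ABV = (OG − FG)·131.25
OG = 259/(259 − 14.3) = 1.0584
FG = 259/(259 − 6.7) = 1.0266
ABV = (1.0584 − 1.0266)·131.25

4.1847 % ABV


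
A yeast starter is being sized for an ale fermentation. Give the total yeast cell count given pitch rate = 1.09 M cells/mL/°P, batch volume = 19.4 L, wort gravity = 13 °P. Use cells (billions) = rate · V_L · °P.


cells = 1.09 · 19.4 · 13

274.8980 billion cells


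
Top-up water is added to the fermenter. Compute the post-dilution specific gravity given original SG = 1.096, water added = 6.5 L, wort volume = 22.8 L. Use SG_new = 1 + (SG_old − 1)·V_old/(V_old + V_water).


pts = (1.096 − 1)·1000·22.8/(22.8 + 6.5) = 74.7031
SG_new = 1 + 74.7031/1000

1.0747


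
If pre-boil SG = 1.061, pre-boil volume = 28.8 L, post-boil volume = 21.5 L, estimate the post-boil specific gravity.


SG_post = 1 + (SG_pre − 1)·V_pre/V_post
pts_pre = (1.061 − 1)·1000 = 61.0000
pts_post = 61.0000·28.8/21.5 = 81.7116
SG_post = 1 + 81.7116/1000

1.0817


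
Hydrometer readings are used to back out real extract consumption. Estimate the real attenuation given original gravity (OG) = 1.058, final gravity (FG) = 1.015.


AA = (OG−FG)/(OG−1)·100;  RA = AA·0.8192
AA = (1.058 − 1.015)/(1.058 − 1)·100 = 74.1379
RA = 74.1379·0.8192

60.7338 %


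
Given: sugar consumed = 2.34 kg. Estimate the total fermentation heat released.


Q = m_sugar · 590 kJ/kg
Q = 2.34 · 590

1380.6000 kJ


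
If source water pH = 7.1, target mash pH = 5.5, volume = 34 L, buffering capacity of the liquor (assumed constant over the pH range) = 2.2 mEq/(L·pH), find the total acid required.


acid = buffering capacity · (pH_source − pH_target) · V
acid = 2.2 · (7.1 − 5.5) · 34

119.6800 mEq


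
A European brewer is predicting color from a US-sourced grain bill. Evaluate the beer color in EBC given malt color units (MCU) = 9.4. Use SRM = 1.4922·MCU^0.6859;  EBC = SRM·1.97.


SRM = 1.4922·9.4^0.6859 = 6.9390
EBC = 6.9390·1.97

13.6698 EBC


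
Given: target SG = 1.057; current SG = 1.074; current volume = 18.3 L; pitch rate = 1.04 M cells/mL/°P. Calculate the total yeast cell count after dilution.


V_w = V·((SG_c−1)/(SG_t−1)−1);  °P = 259 − 259/SG_t;  cells = rate·(V+V_w)·°P
V_w = 18.3·((1.074−1)/(1.057−1)−1) = 5.4579
V_final = 18.3 + 5.4579 = 23.7579
°P = 259 − 259/1.057 = 13.9669
cells = 1.04·23.7579·13.9669

345.0968 billion cells


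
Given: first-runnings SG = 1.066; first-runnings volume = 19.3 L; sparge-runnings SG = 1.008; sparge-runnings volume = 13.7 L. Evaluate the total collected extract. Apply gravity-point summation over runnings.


total = Σ (SG_i − 1)·1000·V_i
first = (1.066 − 1)·1000·19.3 = 1273.8000
sparge = (1.008 − 1)·1000·13.7 = 109.6000
total = 1273.8000 + 109.6000

1383.4000 gravity·L


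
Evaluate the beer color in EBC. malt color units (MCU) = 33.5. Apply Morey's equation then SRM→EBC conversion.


SRM = 1.4922·MCU^0.6859;  EBC = SRM·1.97
SRM = 1.4922·33.5^0.6859 = 16.5903
EBC = 16.5903·1.97

32.6830 EBC


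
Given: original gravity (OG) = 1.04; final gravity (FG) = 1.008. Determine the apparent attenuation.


AA = (OG − FG)/(OG − 1) · 100
AA = (1.04 − 1.008)/(1.04 − 1) · 100

80.0000 %


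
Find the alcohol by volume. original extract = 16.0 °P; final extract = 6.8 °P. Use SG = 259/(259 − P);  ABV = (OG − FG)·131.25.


OG = 259/(259 − 16.0) = 1.0658
FG = 259/(259 − 6.8) = 1.0270
ABV = (1.0658 − 1.0270)·131.25

5.1031 % ABV


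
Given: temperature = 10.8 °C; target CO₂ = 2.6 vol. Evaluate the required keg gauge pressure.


psi = vols/(0.01821 + 0.09011·e^(−0.04·T)) − 14.695
psi = 2.6/(0.01821 + 0.09011·e^(−0.04·10.8)) − 14.695

19.1988 psi


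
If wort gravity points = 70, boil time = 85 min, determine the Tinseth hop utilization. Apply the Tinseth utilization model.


U = 1.65·0.000125^(GP/1000) · (1 − e^(−0.04·t))/4.15
bigness = 1.65·0.000125^(70/1000) = 0.8796
boil_factor = (1 − e^(−0.04·85))/4.15 = 0.2329
U = 0.8796 · 0.2329

0.2049


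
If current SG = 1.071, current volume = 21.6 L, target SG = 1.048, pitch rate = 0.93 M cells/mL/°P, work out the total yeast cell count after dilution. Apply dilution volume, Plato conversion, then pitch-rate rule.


V_w = V·((SG_c−1)/(SG_t−1)−1);  °P = 259 − 259/SG_t;  cells = rate·(V+V_w)·°P
V_w = 21.6·((1.071−1)/(1.048−1)−1) = 10.3500
V_final = 21.6 + 10.3500 = 31.9500
°P = 259 − 259/1.048 = 11.8626
cells = 0.93·31.9500·11.8626

352.4792 billion cells


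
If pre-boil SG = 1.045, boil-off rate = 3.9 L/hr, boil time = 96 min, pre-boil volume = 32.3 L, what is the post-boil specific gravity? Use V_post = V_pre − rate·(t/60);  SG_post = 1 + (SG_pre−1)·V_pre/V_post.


V_post = 32.3 − 3.9·(96/60) = 26.0600
SG_post = 1 + (1.045 − 1)·32.3/26.0600

1.0558


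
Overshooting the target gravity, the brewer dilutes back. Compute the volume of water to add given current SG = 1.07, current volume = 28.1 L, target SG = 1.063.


V_water = V·((SG_curr − 1)/(SG_target − 1) − 1)
V_water = 28.1·((1.07 − 1)/(1.063 − 1) − 1)

3.1222 L


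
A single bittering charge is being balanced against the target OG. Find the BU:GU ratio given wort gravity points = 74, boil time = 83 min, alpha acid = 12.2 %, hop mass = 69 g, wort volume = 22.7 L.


U = 1.65·0.000125^(GP/1000)·(1−e^(−0.04t))/4.15;  IBU = (α/100)·m·U·1000/V;  BU:GU = IBU/GP
U = 1.65·0.000125^(74/1000)·(1−e^(−0.04·83))/4.15 = 0.1971
IBU = (12.2/100)·69·0.1971·1000/22.7 = 73.0800
BU:GU = 73.0800/74

0.9876


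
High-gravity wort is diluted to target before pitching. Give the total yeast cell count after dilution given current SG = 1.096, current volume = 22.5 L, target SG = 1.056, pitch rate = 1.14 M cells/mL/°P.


V_w = V·((SG_c−1)/(SG_t−1)−1);  °P = 259 − 259/SG_t;  cells = rate·(V+V_w)·°P
V_w = 22.5·((1.096−1)/(1.056−1)−1) = 16.0714
V_final = 22.5 + 16.0714 = 38.5714
°P = 259 − 259/1.056 = 13.7348
cells = 1.14·38.5714·13.7348

603.9409 billion cells


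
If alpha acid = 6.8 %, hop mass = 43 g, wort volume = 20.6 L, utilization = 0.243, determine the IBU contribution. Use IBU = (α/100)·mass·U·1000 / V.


IBU = (6.8/100)·43·0.243·1000 / 20.6

34.4918 IBU


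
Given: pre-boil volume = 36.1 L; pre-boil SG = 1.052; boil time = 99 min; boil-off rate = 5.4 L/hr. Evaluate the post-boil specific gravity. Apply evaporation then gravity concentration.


V_post = V_pre − rate·(t/60);  SG_post = 1 + (SG_pre−1)·V_pre/V_post
V_post = 36.1 − 5.4·(99/60) = 27.1900
SG_post = 1 + (1.052 − 1)·36.1/27.1900

1.0690


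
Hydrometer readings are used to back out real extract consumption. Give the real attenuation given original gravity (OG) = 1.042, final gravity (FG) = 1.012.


AA = (OG−FG)/(OG−1)·100;  RA = AA·0.8192
AA = (1.042 − 1.012)/(1.042 − 1)·100 = 71.4286
RA = 71.4286·0.8192

58.5143 %


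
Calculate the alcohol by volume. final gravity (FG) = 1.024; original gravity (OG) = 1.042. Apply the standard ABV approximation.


ABV = (OG − FG) · 131.25
ABV = (1.042 − 1.024) · 131.25

2.3625 % ABV


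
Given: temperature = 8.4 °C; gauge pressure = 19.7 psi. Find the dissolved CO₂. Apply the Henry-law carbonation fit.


vols = (P + 14.695)·(0.01821 + 0.09011·e^(−0.04·T))
vols = (19.7 + 14.695)·(0.01821 + 0.09011·e^(−0.04·8.4))

2.8412 volumes


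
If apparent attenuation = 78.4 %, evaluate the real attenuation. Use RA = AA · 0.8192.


RA = 78.4 · 0.8192

64.2253 %


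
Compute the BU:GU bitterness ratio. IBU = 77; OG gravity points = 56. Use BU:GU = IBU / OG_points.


BU:GU = 77 / 56

1.3750


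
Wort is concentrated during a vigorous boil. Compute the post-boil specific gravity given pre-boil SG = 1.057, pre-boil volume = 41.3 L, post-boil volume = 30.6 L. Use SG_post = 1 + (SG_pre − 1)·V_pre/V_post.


pts_pre = (1.057 − 1)·1000 = 57.0000
pts_post = 57.0000·41.3/30.6 = 76.9314
SG_post = 1 + 76.9314/1000

1.0769


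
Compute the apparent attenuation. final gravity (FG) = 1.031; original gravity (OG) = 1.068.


AA = (OG − FG)/(OG − 1) · 100
AA = (1.068 − 1.031)/(1.068 − 1) · 100

54.4118 %


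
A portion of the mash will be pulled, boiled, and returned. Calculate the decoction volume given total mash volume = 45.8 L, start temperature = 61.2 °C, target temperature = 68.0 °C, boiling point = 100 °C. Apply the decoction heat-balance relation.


V_dec = V_total·(T_target − T_start)/(T_boil − T_start)
V_dec = 45.8·(68.0 − 61.2)/(100 − 61.2)

8.0268 L


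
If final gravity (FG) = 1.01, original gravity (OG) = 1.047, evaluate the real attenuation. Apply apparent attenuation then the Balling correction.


AA = (OG−FG)/(OG−1)·100;  RA = AA·0.8192
AA = (1.047 − 1.01)/(1.047 − 1)·100 = 78.7234
RA = 78.7234·0.8192

64.4902 %


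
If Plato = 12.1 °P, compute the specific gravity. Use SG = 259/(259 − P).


SG = 259/(259 − 12.1)

1.0490


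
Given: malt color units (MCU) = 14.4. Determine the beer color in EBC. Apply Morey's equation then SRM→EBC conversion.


SRM = 1.4922·MCU^0.6859;  EBC = SRM·1.97
SRM = 1.4922·14.4^0.6859 = 9.2971
EBC = 9.2971·1.97

18.3153 EBC


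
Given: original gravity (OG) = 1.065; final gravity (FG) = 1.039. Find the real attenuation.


AA = (OG−FG)/(OG−1)·100;  RA = AA·0.8192
AA = (1.065 − 1.039)/(1.065 − 1)·100 = 40.0000
RA = 40.0000·0.8192

32.7680 %


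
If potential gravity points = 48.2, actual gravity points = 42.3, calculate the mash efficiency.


efficiency = actual / potential × 100
efficiency = 42.3 / 48.2 × 100

87.7593 %


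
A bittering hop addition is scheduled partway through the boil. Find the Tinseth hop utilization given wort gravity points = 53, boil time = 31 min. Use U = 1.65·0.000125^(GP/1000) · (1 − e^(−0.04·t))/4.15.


bigness = 1.65·0.000125^(53/1000) = 1.0248
boil_factor = (1 − e^(−0.04·31))/4.15 = 0.1712
U = 1.0248 · 0.1712

0.1755


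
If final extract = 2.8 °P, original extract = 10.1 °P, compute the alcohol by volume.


SG = 259/(259 − P);  ABV = (OG − FG)·131.25
OG = 259/(259 − 10.1) = 1.0406
FG = 259/(259 − 2.8) = 1.0109
ABV = (1.0406 − 1.0109)·131.25

3.8915 % ABV


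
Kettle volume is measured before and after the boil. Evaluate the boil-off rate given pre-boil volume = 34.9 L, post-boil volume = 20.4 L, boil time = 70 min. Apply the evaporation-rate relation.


rate = (V_pre − V_post) / (t_min/60)
rate = (34.9 − 20.4) / (70/60)

12.4286 L/hr


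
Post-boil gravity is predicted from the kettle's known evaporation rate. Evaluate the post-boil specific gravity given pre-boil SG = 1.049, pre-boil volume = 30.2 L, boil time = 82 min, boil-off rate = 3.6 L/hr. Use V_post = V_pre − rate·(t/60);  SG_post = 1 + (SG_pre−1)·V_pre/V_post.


V_post = 30.2 − 3.6·(82/60) = 25.2800
SG_post = 1 + (1.049 − 1)·30.2/25.2800

1.0585


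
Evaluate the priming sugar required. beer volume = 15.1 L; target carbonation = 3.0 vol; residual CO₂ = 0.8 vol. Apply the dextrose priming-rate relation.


sugar = (target − residual)·4.0·V
sugar = (3.0 − 0.8)·4.0·15.1

132.8800 g


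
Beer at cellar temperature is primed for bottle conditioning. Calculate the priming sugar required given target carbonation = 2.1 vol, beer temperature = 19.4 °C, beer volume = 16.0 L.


residual = 14.695·(0.01821 + 0.09011·e^(−0.04·T));  sugar = (target − residual)·4.0·V
residual = 14.695·(0.01821 + 0.09011·e^(−0.04·19.4)) = 0.8770
sugar = (2.1 − 0.8770)·4.0·16.0

78.2698 g


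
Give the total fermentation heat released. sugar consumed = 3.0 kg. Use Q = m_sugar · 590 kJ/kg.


Q = 3.0 · 590

1770.0000 kJ


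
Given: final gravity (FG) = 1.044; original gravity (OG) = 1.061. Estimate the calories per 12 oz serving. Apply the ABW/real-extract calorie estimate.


ABW = (OG−FG)·131.25·0.79/FG;  °P = 259 − 259/SG (for OG→OE and FG→AE);  RE = 0.1808·OE + 0.8192·AE;  Cal = (6.9·ABW + 4·(RE−0.1))·FG·3.55
ABW = (1.061 − 1.044)·131.25·0.79/1.044 = 1.6884
OE = 259 − 259/1.061 = 14.8907 °P
AE = 259 − 259/1.044 = 10.9157 °P
RE = 0.1808·14.8907 + 0.8192·10.9157 = 11.6344 °P
Cal = (6.9·1.6884 + 4·(11.6344−0.1))·1.044·3.55

214.1719 kcal


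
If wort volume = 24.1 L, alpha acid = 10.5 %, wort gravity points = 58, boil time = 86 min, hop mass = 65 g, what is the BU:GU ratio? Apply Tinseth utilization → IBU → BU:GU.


U = 1.65·0.000125^(GP/1000)·(1−e^(−0.04t))/4.15;  IBU = (α/100)·m·U·1000/V;  BU:GU = IBU/GP
U = 1.65·0.000125^(58/1000)·(1−e^(−0.04·86))/4.15 = 0.2285
IBU = (10.5/100)·65·0.2285·1000/24.1 = 64.7126
BU:GU = 64.7126/58

1.1157


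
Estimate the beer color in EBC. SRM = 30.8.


EBC = SRM · 1.97
EBC = 30.8 · 1.97

60.6760 EBC


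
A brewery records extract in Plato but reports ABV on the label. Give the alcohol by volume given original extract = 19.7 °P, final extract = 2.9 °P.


SG = 259/(259 − P);  ABV = (OG − FG)·131.25
OG = 259/(259 − 19.7) = 1.0823
FG = 259/(259 − 2.9) = 1.0113
ABV = (1.0823 − 1.0113)·131.25

9.3187 % ABV


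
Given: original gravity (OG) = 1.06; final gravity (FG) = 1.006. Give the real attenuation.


AA = (OG−FG)/(OG−1)·100;  RA = AA·0.8192
AA = (1.06 − 1.006)/(1.06 − 1)·100 = 90.0000
RA = 90.0000·0.8192

73.7280 %


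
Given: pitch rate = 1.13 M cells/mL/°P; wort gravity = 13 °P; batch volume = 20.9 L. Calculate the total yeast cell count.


cells (billions) = rate · V_L · °P
cells = 1.13 · 20.9 · 13

307.0210 billion cells


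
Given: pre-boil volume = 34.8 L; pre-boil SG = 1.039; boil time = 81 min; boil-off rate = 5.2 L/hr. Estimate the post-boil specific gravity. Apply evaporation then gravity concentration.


V_post = V_pre − rate·(t/60);  SG_post = 1 + (SG_pre−1)·V_pre/V_post
V_post = 34.8 − 5.2·(81/60) = 27.7800
SG_post = 1 + (1.039 − 1)·34.8/27.7800

1.0489


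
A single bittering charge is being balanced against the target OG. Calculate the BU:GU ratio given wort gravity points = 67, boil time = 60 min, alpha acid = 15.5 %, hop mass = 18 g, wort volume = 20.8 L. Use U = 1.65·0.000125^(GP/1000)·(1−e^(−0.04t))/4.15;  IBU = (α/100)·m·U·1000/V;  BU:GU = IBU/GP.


U = 1.65·0.000125^(67/1000)·(1−e^(−0.04·60))/4.15 = 0.1980
IBU = (15.5/100)·18·0.1980·1000/20.8 = 26.5563
BU:GU = 26.5563/67

0.3964


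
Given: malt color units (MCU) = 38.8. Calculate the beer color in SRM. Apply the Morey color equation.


SRM = 1.4922 · MCU^0.6859
SRM = 1.4922 · 38.8^0.6859

18.3488 SRM


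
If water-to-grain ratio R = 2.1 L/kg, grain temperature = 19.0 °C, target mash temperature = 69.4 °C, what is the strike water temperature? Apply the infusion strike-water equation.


T_strike = (0.41/R)·(T_mash − T_grain) + T_mash
T_strike = (0.41/2.1)·(69.4 − 19.0) + 69.4

79.2400 °C


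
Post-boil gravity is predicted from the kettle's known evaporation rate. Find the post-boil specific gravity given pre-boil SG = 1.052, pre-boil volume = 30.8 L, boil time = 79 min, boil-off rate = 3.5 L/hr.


V_post = V_pre − rate·(t/60);  SG_post = 1 + (SG_pre−1)·V_pre/V_post
V_post = 30.8 − 3.5·(79/60) = 26.1917
SG_post = 1 + (1.052 − 1)·30.8/26.1917

1.0611


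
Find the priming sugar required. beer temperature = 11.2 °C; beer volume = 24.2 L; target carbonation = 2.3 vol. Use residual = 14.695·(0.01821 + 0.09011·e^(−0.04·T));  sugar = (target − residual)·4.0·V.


residual = 14.695·(0.01821 + 0.09011·e^(−0.04·11.2)) = 1.1136
sugar = (2.3 − 1.1136)·4.0·24.2

114.8423 g


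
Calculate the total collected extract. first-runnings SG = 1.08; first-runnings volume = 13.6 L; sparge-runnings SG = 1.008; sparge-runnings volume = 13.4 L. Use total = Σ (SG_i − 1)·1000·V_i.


first = (1.08 − 1)·1000·13.6 = 1088.0000
sparge = (1.008 − 1)·1000·13.4 = 107.2000
total = 1088.0000 + 107.2000

1195.2000 gravity·L
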